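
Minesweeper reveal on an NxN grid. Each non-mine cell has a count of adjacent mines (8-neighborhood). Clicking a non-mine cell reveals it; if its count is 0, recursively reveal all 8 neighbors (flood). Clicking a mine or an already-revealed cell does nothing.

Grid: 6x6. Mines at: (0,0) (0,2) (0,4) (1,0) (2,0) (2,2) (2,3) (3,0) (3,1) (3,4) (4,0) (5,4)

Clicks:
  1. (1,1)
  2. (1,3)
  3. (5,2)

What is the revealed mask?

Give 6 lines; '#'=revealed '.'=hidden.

Click 1 (1,1) count=5: revealed 1 new [(1,1)] -> total=1
Click 2 (1,3) count=4: revealed 1 new [(1,3)] -> total=2
Click 3 (5,2) count=0: revealed 6 new [(4,1) (4,2) (4,3) (5,1) (5,2) (5,3)] -> total=8

Answer: ......
.#.#..
......
......
.###..
.###..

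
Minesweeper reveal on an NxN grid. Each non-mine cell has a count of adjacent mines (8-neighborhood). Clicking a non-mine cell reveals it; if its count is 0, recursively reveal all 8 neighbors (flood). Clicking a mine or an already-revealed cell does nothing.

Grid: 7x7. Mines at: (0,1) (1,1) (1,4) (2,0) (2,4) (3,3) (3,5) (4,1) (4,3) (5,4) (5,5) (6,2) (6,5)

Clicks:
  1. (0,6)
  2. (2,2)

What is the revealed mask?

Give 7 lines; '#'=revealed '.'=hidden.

Answer: .....##
.....##
..#..##
.......
.......
.......
.......

Derivation:
Click 1 (0,6) count=0: revealed 6 new [(0,5) (0,6) (1,5) (1,6) (2,5) (2,6)] -> total=6
Click 2 (2,2) count=2: revealed 1 new [(2,2)] -> total=7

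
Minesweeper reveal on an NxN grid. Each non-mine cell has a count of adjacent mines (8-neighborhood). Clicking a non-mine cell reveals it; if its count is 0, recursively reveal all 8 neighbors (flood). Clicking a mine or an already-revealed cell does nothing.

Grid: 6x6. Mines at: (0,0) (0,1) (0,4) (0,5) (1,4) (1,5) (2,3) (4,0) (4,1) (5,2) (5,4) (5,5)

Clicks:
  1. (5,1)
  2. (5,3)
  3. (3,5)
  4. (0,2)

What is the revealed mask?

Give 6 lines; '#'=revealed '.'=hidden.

Answer: ..#...
......
....##
....##
....##
.#.#..

Derivation:
Click 1 (5,1) count=3: revealed 1 new [(5,1)] -> total=1
Click 2 (5,3) count=2: revealed 1 new [(5,3)] -> total=2
Click 3 (3,5) count=0: revealed 6 new [(2,4) (2,5) (3,4) (3,5) (4,4) (4,5)] -> total=8
Click 4 (0,2) count=1: revealed 1 new [(0,2)] -> total=9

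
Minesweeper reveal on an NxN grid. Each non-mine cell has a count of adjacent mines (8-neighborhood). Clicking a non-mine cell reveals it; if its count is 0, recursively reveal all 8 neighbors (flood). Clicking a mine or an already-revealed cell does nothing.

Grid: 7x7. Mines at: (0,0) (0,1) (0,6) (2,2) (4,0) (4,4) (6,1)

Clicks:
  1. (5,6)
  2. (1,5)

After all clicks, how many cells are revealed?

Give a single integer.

Answer: 29

Derivation:
Click 1 (5,6) count=0: revealed 29 new [(0,2) (0,3) (0,4) (0,5) (1,2) (1,3) (1,4) (1,5) (1,6) (2,3) (2,4) (2,5) (2,6) (3,3) (3,4) (3,5) (3,6) (4,5) (4,6) (5,2) (5,3) (5,4) (5,5) (5,6) (6,2) (6,3) (6,4) (6,5) (6,6)] -> total=29
Click 2 (1,5) count=1: revealed 0 new [(none)] -> total=29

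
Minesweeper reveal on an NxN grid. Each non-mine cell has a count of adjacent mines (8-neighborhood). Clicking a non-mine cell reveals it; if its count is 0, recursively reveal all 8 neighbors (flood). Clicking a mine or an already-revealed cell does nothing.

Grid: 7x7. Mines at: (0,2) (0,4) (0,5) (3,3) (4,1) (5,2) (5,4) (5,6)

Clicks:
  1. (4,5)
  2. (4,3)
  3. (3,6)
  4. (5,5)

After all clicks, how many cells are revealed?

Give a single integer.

Click 1 (4,5) count=2: revealed 1 new [(4,5)] -> total=1
Click 2 (4,3) count=3: revealed 1 new [(4,3)] -> total=2
Click 3 (3,6) count=0: revealed 11 new [(1,4) (1,5) (1,6) (2,4) (2,5) (2,6) (3,4) (3,5) (3,6) (4,4) (4,6)] -> total=13
Click 4 (5,5) count=2: revealed 1 new [(5,5)] -> total=14

Answer: 14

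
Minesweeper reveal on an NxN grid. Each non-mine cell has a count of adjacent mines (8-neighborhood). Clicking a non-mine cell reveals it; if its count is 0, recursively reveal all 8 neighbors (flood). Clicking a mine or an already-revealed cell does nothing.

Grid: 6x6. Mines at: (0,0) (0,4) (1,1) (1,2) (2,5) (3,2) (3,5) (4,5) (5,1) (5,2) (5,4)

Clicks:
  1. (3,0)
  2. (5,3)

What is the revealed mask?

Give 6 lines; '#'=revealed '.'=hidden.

Answer: ......
......
##....
##....
##....
...#..

Derivation:
Click 1 (3,0) count=0: revealed 6 new [(2,0) (2,1) (3,0) (3,1) (4,0) (4,1)] -> total=6
Click 2 (5,3) count=2: revealed 1 new [(5,3)] -> total=7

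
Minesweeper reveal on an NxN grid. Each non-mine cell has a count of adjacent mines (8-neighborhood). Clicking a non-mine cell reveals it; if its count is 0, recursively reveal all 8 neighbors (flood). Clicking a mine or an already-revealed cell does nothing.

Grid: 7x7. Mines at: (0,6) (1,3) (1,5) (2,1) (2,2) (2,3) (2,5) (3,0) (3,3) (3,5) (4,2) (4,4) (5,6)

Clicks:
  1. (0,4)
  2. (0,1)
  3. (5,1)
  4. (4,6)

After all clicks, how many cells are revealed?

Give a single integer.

Click 1 (0,4) count=2: revealed 1 new [(0,4)] -> total=1
Click 2 (0,1) count=0: revealed 6 new [(0,0) (0,1) (0,2) (1,0) (1,1) (1,2)] -> total=7
Click 3 (5,1) count=1: revealed 1 new [(5,1)] -> total=8
Click 4 (4,6) count=2: revealed 1 new [(4,6)] -> total=9

Answer: 9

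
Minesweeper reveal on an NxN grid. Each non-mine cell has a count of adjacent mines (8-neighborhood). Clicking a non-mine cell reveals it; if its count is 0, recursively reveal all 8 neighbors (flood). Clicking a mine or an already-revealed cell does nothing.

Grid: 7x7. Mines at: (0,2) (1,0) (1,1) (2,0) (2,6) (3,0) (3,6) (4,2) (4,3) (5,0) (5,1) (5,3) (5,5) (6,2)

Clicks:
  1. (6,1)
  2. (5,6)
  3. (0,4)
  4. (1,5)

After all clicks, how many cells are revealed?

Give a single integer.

Answer: 19

Derivation:
Click 1 (6,1) count=3: revealed 1 new [(6,1)] -> total=1
Click 2 (5,6) count=1: revealed 1 new [(5,6)] -> total=2
Click 3 (0,4) count=0: revealed 17 new [(0,3) (0,4) (0,5) (0,6) (1,2) (1,3) (1,4) (1,5) (1,6) (2,2) (2,3) (2,4) (2,5) (3,2) (3,3) (3,4) (3,5)] -> total=19
Click 4 (1,5) count=1: revealed 0 new [(none)] -> total=19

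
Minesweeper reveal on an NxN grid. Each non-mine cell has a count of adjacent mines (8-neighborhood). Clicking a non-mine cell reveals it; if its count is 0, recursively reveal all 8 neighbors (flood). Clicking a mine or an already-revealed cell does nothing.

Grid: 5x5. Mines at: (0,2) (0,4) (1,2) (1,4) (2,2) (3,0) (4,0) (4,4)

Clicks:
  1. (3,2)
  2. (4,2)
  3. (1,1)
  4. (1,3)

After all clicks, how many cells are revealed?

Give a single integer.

Answer: 8

Derivation:
Click 1 (3,2) count=1: revealed 1 new [(3,2)] -> total=1
Click 2 (4,2) count=0: revealed 5 new [(3,1) (3,3) (4,1) (4,2) (4,3)] -> total=6
Click 3 (1,1) count=3: revealed 1 new [(1,1)] -> total=7
Click 4 (1,3) count=5: revealed 1 new [(1,3)] -> total=8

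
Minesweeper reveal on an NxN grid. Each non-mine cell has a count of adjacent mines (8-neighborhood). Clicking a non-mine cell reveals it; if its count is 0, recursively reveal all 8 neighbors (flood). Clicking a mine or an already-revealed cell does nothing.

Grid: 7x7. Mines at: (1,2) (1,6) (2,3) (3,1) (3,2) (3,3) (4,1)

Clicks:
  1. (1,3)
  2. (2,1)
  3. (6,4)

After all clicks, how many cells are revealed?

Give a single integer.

Click 1 (1,3) count=2: revealed 1 new [(1,3)] -> total=1
Click 2 (2,1) count=3: revealed 1 new [(2,1)] -> total=2
Click 3 (6,4) count=0: revealed 25 new [(2,4) (2,5) (2,6) (3,4) (3,5) (3,6) (4,2) (4,3) (4,4) (4,5) (4,6) (5,0) (5,1) (5,2) (5,3) (5,4) (5,5) (5,6) (6,0) (6,1) (6,2) (6,3) (6,4) (6,5) (6,6)] -> total=27

Answer: 27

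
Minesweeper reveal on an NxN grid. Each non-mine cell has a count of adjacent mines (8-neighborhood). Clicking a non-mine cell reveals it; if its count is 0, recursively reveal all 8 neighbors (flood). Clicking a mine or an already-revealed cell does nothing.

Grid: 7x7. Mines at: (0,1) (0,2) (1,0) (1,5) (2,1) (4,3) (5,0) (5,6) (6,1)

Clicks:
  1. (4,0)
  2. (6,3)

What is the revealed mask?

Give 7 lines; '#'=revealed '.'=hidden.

Click 1 (4,0) count=1: revealed 1 new [(4,0)] -> total=1
Click 2 (6,3) count=0: revealed 8 new [(5,2) (5,3) (5,4) (5,5) (6,2) (6,3) (6,4) (6,5)] -> total=9

Answer: .......
.......
.......
.......
#......
..####.
..####.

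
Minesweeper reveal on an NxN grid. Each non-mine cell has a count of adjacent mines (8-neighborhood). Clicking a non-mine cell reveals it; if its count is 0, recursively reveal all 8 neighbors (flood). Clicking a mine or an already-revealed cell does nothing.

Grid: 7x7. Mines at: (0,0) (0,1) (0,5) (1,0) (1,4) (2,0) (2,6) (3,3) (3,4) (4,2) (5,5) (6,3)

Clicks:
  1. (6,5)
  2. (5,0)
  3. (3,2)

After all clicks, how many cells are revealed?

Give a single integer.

Click 1 (6,5) count=1: revealed 1 new [(6,5)] -> total=1
Click 2 (5,0) count=0: revealed 10 new [(3,0) (3,1) (4,0) (4,1) (5,0) (5,1) (5,2) (6,0) (6,1) (6,2)] -> total=11
Click 3 (3,2) count=2: revealed 1 new [(3,2)] -> total=12

Answer: 12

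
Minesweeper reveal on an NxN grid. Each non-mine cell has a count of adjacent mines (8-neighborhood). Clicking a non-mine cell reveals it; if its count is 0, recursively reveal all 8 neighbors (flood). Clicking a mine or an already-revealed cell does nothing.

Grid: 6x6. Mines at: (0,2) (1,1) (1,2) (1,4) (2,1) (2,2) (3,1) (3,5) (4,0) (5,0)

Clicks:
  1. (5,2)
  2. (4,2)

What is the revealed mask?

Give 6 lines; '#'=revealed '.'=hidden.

Answer: ......
......
......
..###.
.#####
.#####

Derivation:
Click 1 (5,2) count=0: revealed 13 new [(3,2) (3,3) (3,4) (4,1) (4,2) (4,3) (4,4) (4,5) (5,1) (5,2) (5,3) (5,4) (5,5)] -> total=13
Click 2 (4,2) count=1: revealed 0 new [(none)] -> total=13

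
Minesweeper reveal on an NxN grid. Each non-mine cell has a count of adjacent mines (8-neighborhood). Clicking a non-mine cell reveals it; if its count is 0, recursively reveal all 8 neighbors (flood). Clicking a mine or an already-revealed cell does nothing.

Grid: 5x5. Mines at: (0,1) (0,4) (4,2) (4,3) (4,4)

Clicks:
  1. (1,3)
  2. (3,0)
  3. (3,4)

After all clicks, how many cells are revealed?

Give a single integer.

Answer: 17

Derivation:
Click 1 (1,3) count=1: revealed 1 new [(1,3)] -> total=1
Click 2 (3,0) count=0: revealed 16 new [(1,0) (1,1) (1,2) (1,4) (2,0) (2,1) (2,2) (2,3) (2,4) (3,0) (3,1) (3,2) (3,3) (3,4) (4,0) (4,1)] -> total=17
Click 3 (3,4) count=2: revealed 0 new [(none)] -> total=17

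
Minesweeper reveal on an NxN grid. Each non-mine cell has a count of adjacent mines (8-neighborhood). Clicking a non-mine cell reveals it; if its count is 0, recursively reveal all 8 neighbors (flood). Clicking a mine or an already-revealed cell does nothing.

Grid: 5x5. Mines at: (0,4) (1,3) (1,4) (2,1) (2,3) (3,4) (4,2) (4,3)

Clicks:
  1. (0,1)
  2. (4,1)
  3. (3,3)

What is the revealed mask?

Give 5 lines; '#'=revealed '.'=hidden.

Answer: ###..
###..
.....
...#.
.#...

Derivation:
Click 1 (0,1) count=0: revealed 6 new [(0,0) (0,1) (0,2) (1,0) (1,1) (1,2)] -> total=6
Click 2 (4,1) count=1: revealed 1 new [(4,1)] -> total=7
Click 3 (3,3) count=4: revealed 1 new [(3,3)] -> total=8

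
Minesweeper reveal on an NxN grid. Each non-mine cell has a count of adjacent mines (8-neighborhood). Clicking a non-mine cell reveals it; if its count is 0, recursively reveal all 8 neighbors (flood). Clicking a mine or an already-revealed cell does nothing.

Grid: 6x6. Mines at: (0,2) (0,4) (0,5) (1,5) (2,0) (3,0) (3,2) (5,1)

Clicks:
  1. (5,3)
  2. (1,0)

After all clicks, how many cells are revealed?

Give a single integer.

Click 1 (5,3) count=0: revealed 14 new [(2,3) (2,4) (2,5) (3,3) (3,4) (3,5) (4,2) (4,3) (4,4) (4,5) (5,2) (5,3) (5,4) (5,5)] -> total=14
Click 2 (1,0) count=1: revealed 1 new [(1,0)] -> total=15

Answer: 15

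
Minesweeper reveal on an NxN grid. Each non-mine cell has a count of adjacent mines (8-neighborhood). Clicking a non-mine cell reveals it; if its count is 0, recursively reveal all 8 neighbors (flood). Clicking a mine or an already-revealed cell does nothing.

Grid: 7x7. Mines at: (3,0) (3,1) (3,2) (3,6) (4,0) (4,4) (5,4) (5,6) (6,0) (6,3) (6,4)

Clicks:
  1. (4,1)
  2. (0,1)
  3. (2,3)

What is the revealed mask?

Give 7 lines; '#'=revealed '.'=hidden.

Answer: #######
#######
#######
...###.
.#.....
.......
.......

Derivation:
Click 1 (4,1) count=4: revealed 1 new [(4,1)] -> total=1
Click 2 (0,1) count=0: revealed 24 new [(0,0) (0,1) (0,2) (0,3) (0,4) (0,5) (0,6) (1,0) (1,1) (1,2) (1,3) (1,4) (1,5) (1,6) (2,0) (2,1) (2,2) (2,3) (2,4) (2,5) (2,6) (3,3) (3,4) (3,5)] -> total=25
Click 3 (2,3) count=1: revealed 0 new [(none)] -> total=25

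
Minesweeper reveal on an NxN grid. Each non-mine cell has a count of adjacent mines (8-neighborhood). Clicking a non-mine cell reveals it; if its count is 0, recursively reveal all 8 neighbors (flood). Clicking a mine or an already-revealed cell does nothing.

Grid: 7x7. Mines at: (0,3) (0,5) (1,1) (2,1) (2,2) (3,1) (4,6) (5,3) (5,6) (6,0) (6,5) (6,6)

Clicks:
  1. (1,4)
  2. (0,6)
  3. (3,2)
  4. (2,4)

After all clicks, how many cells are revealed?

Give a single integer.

Click 1 (1,4) count=2: revealed 1 new [(1,4)] -> total=1
Click 2 (0,6) count=1: revealed 1 new [(0,6)] -> total=2
Click 3 (3,2) count=3: revealed 1 new [(3,2)] -> total=3
Click 4 (2,4) count=0: revealed 14 new [(1,3) (1,5) (1,6) (2,3) (2,4) (2,5) (2,6) (3,3) (3,4) (3,5) (3,6) (4,3) (4,4) (4,5)] -> total=17

Answer: 17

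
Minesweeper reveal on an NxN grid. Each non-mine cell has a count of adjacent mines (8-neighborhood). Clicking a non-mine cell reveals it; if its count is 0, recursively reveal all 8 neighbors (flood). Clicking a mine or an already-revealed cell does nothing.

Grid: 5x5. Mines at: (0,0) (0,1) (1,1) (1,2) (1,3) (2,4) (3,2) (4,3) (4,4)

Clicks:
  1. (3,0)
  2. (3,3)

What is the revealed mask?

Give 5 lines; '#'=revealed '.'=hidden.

Answer: .....
.....
##...
##.#.
##...

Derivation:
Click 1 (3,0) count=0: revealed 6 new [(2,0) (2,1) (3,0) (3,1) (4,0) (4,1)] -> total=6
Click 2 (3,3) count=4: revealed 1 new [(3,3)] -> total=7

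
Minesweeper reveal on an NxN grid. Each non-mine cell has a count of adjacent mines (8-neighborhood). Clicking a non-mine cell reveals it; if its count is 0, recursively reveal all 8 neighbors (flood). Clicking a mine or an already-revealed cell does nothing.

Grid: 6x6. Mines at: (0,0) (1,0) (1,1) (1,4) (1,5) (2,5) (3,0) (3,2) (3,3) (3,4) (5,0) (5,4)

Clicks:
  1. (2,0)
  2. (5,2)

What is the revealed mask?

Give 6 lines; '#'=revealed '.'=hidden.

Answer: ......
......
#.....
......
.###..
.###..

Derivation:
Click 1 (2,0) count=3: revealed 1 new [(2,0)] -> total=1
Click 2 (5,2) count=0: revealed 6 new [(4,1) (4,2) (4,3) (5,1) (5,2) (5,3)] -> total=7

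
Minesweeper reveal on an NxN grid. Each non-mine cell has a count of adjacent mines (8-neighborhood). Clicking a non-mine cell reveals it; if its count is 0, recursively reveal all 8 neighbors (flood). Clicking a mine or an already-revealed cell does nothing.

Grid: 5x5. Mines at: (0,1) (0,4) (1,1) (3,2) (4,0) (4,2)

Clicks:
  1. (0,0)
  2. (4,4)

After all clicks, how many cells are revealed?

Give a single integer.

Click 1 (0,0) count=2: revealed 1 new [(0,0)] -> total=1
Click 2 (4,4) count=0: revealed 8 new [(1,3) (1,4) (2,3) (2,4) (3,3) (3,4) (4,3) (4,4)] -> total=9

Answer: 9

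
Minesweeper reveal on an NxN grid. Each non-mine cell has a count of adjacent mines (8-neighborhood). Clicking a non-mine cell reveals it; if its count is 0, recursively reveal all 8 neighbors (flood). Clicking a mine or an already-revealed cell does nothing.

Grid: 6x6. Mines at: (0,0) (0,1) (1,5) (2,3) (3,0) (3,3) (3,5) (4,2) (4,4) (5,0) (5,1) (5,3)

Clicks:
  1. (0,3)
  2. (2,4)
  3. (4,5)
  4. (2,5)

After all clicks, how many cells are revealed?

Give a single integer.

Click 1 (0,3) count=0: revealed 6 new [(0,2) (0,3) (0,4) (1,2) (1,3) (1,4)] -> total=6
Click 2 (2,4) count=4: revealed 1 new [(2,4)] -> total=7
Click 3 (4,5) count=2: revealed 1 new [(4,5)] -> total=8
Click 4 (2,5) count=2: revealed 1 new [(2,5)] -> total=9

Answer: 9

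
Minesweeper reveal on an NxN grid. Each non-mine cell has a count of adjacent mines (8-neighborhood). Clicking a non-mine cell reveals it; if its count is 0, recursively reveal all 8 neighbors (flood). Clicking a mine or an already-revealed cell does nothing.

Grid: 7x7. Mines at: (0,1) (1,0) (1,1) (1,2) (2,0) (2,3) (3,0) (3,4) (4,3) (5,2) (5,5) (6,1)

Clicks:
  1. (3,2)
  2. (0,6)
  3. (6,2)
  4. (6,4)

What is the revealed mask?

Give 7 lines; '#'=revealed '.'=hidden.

Click 1 (3,2) count=2: revealed 1 new [(3,2)] -> total=1
Click 2 (0,6) count=0: revealed 15 new [(0,3) (0,4) (0,5) (0,6) (1,3) (1,4) (1,5) (1,6) (2,4) (2,5) (2,6) (3,5) (3,6) (4,5) (4,6)] -> total=16
Click 3 (6,2) count=2: revealed 1 new [(6,2)] -> total=17
Click 4 (6,4) count=1: revealed 1 new [(6,4)] -> total=18

Answer: ...####
...####
....###
..#..##
.....##
.......
..#.#..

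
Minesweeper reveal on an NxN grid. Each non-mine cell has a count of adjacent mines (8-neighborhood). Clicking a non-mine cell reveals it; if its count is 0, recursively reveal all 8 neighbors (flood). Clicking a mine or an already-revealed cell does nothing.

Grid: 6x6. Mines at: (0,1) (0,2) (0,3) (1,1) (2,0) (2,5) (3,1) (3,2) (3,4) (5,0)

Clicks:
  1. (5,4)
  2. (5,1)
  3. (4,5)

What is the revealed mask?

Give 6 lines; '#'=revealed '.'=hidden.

Click 1 (5,4) count=0: revealed 10 new [(4,1) (4,2) (4,3) (4,4) (4,5) (5,1) (5,2) (5,3) (5,4) (5,5)] -> total=10
Click 2 (5,1) count=1: revealed 0 new [(none)] -> total=10
Click 3 (4,5) count=1: revealed 0 new [(none)] -> total=10

Answer: ......
......
......
......
.#####
.#####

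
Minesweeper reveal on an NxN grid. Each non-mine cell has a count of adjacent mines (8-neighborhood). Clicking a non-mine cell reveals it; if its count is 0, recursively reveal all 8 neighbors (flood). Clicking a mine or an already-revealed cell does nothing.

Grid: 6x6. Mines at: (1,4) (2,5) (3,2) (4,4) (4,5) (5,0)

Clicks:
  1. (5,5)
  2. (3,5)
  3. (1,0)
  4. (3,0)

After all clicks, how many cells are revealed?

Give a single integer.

Click 1 (5,5) count=2: revealed 1 new [(5,5)] -> total=1
Click 2 (3,5) count=3: revealed 1 new [(3,5)] -> total=2
Click 3 (1,0) count=0: revealed 16 new [(0,0) (0,1) (0,2) (0,3) (1,0) (1,1) (1,2) (1,3) (2,0) (2,1) (2,2) (2,3) (3,0) (3,1) (4,0) (4,1)] -> total=18
Click 4 (3,0) count=0: revealed 0 new [(none)] -> total=18

Answer: 18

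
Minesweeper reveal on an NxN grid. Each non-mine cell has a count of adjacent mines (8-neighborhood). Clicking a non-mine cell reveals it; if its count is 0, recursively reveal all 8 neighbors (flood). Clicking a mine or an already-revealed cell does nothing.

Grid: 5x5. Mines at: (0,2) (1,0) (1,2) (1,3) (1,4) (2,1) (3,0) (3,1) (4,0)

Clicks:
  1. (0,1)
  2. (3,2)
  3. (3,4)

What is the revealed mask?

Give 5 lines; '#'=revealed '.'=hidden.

Answer: .#...
.....
..###
..###
..###

Derivation:
Click 1 (0,1) count=3: revealed 1 new [(0,1)] -> total=1
Click 2 (3,2) count=2: revealed 1 new [(3,2)] -> total=2
Click 3 (3,4) count=0: revealed 8 new [(2,2) (2,3) (2,4) (3,3) (3,4) (4,2) (4,3) (4,4)] -> total=10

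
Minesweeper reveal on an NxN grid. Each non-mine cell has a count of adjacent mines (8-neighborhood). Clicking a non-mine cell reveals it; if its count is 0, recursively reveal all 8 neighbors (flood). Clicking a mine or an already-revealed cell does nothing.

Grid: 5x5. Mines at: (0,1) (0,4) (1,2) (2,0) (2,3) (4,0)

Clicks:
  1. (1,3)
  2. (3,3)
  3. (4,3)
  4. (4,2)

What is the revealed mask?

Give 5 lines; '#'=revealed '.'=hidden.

Click 1 (1,3) count=3: revealed 1 new [(1,3)] -> total=1
Click 2 (3,3) count=1: revealed 1 new [(3,3)] -> total=2
Click 3 (4,3) count=0: revealed 7 new [(3,1) (3,2) (3,4) (4,1) (4,2) (4,3) (4,4)] -> total=9
Click 4 (4,2) count=0: revealed 0 new [(none)] -> total=9

Answer: .....
...#.
.....
.####
.####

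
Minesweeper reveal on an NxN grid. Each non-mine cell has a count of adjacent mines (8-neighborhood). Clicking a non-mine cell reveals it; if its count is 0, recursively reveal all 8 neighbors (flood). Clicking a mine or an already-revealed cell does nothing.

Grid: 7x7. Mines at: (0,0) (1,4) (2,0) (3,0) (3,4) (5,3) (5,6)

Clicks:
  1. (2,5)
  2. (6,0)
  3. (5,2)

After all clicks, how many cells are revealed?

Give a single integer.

Answer: 10

Derivation:
Click 1 (2,5) count=2: revealed 1 new [(2,5)] -> total=1
Click 2 (6,0) count=0: revealed 9 new [(4,0) (4,1) (4,2) (5,0) (5,1) (5,2) (6,0) (6,1) (6,2)] -> total=10
Click 3 (5,2) count=1: revealed 0 new [(none)] -> total=10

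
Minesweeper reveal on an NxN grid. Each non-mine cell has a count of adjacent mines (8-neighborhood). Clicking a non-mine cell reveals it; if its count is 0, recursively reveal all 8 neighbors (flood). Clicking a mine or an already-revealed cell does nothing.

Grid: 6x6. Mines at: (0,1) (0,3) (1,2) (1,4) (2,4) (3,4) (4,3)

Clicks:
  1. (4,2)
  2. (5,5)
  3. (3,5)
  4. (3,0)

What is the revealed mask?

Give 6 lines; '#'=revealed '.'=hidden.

Click 1 (4,2) count=1: revealed 1 new [(4,2)] -> total=1
Click 2 (5,5) count=0: revealed 4 new [(4,4) (4,5) (5,4) (5,5)] -> total=5
Click 3 (3,5) count=2: revealed 1 new [(3,5)] -> total=6
Click 4 (3,0) count=0: revealed 13 new [(1,0) (1,1) (2,0) (2,1) (2,2) (3,0) (3,1) (3,2) (4,0) (4,1) (5,0) (5,1) (5,2)] -> total=19

Answer: ......
##....
###...
###..#
###.##
###.##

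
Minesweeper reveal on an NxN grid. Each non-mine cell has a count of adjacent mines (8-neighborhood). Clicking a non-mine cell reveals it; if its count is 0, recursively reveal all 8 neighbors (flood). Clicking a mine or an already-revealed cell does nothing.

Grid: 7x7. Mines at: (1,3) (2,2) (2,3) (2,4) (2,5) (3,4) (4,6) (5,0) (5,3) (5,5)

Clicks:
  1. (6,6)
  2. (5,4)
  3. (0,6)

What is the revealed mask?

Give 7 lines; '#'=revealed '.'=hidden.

Answer: ....###
....###
.......
.......
.......
....#..
......#

Derivation:
Click 1 (6,6) count=1: revealed 1 new [(6,6)] -> total=1
Click 2 (5,4) count=2: revealed 1 new [(5,4)] -> total=2
Click 3 (0,6) count=0: revealed 6 new [(0,4) (0,5) (0,6) (1,4) (1,5) (1,6)] -> total=8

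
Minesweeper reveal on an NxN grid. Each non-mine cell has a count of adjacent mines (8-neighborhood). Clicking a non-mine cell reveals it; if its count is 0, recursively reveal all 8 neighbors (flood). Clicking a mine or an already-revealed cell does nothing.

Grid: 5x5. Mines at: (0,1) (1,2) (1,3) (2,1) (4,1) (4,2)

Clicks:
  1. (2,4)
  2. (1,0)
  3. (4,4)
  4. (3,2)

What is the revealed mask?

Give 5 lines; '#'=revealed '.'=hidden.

Answer: .....
#....
...##
..###
...##

Derivation:
Click 1 (2,4) count=1: revealed 1 new [(2,4)] -> total=1
Click 2 (1,0) count=2: revealed 1 new [(1,0)] -> total=2
Click 3 (4,4) count=0: revealed 5 new [(2,3) (3,3) (3,4) (4,3) (4,4)] -> total=7
Click 4 (3,2) count=3: revealed 1 new [(3,2)] -> total=8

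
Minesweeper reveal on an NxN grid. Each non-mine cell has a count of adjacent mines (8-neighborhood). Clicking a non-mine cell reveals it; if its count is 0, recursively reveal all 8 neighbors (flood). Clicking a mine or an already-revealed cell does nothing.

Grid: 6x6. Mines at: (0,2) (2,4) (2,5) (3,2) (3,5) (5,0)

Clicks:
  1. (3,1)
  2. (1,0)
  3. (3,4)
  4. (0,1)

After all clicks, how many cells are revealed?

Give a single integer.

Answer: 11

Derivation:
Click 1 (3,1) count=1: revealed 1 new [(3,1)] -> total=1
Click 2 (1,0) count=0: revealed 9 new [(0,0) (0,1) (1,0) (1,1) (2,0) (2,1) (3,0) (4,0) (4,1)] -> total=10
Click 3 (3,4) count=3: revealed 1 new [(3,4)] -> total=11
Click 4 (0,1) count=1: revealed 0 new [(none)] -> total=11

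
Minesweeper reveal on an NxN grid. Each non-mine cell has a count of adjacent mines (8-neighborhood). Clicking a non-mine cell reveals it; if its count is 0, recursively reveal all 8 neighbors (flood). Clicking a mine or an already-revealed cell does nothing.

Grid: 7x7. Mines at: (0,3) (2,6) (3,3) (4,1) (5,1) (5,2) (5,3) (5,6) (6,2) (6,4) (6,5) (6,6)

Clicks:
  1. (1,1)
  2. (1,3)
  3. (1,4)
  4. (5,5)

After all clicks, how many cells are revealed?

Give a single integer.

Click 1 (1,1) count=0: revealed 12 new [(0,0) (0,1) (0,2) (1,0) (1,1) (1,2) (2,0) (2,1) (2,2) (3,0) (3,1) (3,2)] -> total=12
Click 2 (1,3) count=1: revealed 1 new [(1,3)] -> total=13
Click 3 (1,4) count=1: revealed 1 new [(1,4)] -> total=14
Click 4 (5,5) count=4: revealed 1 new [(5,5)] -> total=15

Answer: 15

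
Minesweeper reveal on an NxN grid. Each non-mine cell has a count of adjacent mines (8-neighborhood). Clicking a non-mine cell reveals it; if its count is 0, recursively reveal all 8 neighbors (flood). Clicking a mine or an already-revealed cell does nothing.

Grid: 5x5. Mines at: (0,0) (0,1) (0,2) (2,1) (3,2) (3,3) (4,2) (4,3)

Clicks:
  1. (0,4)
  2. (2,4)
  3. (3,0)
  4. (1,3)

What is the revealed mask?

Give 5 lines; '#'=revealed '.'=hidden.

Click 1 (0,4) count=0: revealed 6 new [(0,3) (0,4) (1,3) (1,4) (2,3) (2,4)] -> total=6
Click 2 (2,4) count=1: revealed 0 new [(none)] -> total=6
Click 3 (3,0) count=1: revealed 1 new [(3,0)] -> total=7
Click 4 (1,3) count=1: revealed 0 new [(none)] -> total=7

Answer: ...##
...##
...##
#....
.....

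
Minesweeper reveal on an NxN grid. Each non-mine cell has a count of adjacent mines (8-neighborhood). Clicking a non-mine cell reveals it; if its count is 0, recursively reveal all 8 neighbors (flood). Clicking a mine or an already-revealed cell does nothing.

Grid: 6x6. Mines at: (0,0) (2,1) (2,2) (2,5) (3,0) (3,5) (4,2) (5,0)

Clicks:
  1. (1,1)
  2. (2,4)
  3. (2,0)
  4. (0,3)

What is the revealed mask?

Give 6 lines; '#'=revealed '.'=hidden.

Click 1 (1,1) count=3: revealed 1 new [(1,1)] -> total=1
Click 2 (2,4) count=2: revealed 1 new [(2,4)] -> total=2
Click 3 (2,0) count=2: revealed 1 new [(2,0)] -> total=3
Click 4 (0,3) count=0: revealed 9 new [(0,1) (0,2) (0,3) (0,4) (0,5) (1,2) (1,3) (1,4) (1,5)] -> total=12

Answer: .#####
.#####
#...#.
......
......
......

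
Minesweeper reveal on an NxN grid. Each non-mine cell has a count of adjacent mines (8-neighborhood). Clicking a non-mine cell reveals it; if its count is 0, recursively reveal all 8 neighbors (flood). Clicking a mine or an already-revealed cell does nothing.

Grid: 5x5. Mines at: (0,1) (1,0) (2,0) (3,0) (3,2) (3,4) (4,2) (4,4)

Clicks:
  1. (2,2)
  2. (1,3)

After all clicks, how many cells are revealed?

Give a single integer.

Answer: 9

Derivation:
Click 1 (2,2) count=1: revealed 1 new [(2,2)] -> total=1
Click 2 (1,3) count=0: revealed 8 new [(0,2) (0,3) (0,4) (1,2) (1,3) (1,4) (2,3) (2,4)] -> total=9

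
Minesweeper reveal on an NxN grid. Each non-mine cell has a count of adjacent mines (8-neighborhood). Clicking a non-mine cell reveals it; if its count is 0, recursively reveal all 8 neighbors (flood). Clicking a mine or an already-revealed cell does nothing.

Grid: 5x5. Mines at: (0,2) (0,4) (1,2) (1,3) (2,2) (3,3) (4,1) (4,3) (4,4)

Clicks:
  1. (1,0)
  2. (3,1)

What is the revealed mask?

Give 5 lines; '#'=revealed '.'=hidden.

Click 1 (1,0) count=0: revealed 8 new [(0,0) (0,1) (1,0) (1,1) (2,0) (2,1) (3,0) (3,1)] -> total=8
Click 2 (3,1) count=2: revealed 0 new [(none)] -> total=8

Answer: ##...
##...
##...
##...
.....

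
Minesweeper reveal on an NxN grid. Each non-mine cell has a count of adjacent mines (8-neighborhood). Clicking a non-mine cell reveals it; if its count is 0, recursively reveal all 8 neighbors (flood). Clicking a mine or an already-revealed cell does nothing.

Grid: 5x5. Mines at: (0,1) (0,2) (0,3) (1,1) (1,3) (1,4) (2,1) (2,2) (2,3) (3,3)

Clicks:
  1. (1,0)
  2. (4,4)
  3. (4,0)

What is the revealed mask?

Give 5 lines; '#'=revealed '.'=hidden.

Click 1 (1,0) count=3: revealed 1 new [(1,0)] -> total=1
Click 2 (4,4) count=1: revealed 1 new [(4,4)] -> total=2
Click 3 (4,0) count=0: revealed 6 new [(3,0) (3,1) (3,2) (4,0) (4,1) (4,2)] -> total=8

Answer: .....
#....
.....
###..
###.#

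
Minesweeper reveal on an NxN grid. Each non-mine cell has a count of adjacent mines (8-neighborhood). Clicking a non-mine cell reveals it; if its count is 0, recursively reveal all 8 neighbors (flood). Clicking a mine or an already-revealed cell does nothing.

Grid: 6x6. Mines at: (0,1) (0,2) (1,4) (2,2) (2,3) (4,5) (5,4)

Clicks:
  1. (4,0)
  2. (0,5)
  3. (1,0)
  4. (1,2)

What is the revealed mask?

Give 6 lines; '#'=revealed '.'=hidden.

Answer: .....#
###...
##....
####..
####..
####..

Derivation:
Click 1 (4,0) count=0: revealed 16 new [(1,0) (1,1) (2,0) (2,1) (3,0) (3,1) (3,2) (3,3) (4,0) (4,1) (4,2) (4,3) (5,0) (5,1) (5,2) (5,3)] -> total=16
Click 2 (0,5) count=1: revealed 1 new [(0,5)] -> total=17
Click 3 (1,0) count=1: revealed 0 new [(none)] -> total=17
Click 4 (1,2) count=4: revealed 1 new [(1,2)] -> total=18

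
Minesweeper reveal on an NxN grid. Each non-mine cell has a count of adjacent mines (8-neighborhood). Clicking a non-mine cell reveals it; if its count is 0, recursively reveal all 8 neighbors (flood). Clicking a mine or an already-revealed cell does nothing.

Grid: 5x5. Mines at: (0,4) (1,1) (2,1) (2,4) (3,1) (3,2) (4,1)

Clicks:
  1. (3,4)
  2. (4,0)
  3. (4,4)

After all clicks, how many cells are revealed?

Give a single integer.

Click 1 (3,4) count=1: revealed 1 new [(3,4)] -> total=1
Click 2 (4,0) count=2: revealed 1 new [(4,0)] -> total=2
Click 3 (4,4) count=0: revealed 3 new [(3,3) (4,3) (4,4)] -> total=5

Answer: 5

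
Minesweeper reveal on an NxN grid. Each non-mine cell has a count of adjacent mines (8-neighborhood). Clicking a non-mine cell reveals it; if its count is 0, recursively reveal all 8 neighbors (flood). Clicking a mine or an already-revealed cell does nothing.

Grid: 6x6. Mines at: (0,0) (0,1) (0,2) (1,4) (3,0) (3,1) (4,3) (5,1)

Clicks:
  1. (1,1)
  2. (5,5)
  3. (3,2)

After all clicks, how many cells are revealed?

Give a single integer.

Click 1 (1,1) count=3: revealed 1 new [(1,1)] -> total=1
Click 2 (5,5) count=0: revealed 8 new [(2,4) (2,5) (3,4) (3,5) (4,4) (4,5) (5,4) (5,5)] -> total=9
Click 3 (3,2) count=2: revealed 1 new [(3,2)] -> total=10

Answer: 10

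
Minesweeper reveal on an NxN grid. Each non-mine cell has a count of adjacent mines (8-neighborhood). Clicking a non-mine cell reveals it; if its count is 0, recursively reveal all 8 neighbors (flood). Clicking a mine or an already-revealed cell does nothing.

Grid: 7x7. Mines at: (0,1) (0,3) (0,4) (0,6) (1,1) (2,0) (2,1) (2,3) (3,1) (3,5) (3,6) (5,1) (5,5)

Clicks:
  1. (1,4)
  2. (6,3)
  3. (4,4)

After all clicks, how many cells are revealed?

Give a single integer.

Click 1 (1,4) count=3: revealed 1 new [(1,4)] -> total=1
Click 2 (6,3) count=0: revealed 12 new [(3,2) (3,3) (3,4) (4,2) (4,3) (4,4) (5,2) (5,3) (5,4) (6,2) (6,3) (6,4)] -> total=13
Click 3 (4,4) count=2: revealed 0 new [(none)] -> total=13

Answer: 13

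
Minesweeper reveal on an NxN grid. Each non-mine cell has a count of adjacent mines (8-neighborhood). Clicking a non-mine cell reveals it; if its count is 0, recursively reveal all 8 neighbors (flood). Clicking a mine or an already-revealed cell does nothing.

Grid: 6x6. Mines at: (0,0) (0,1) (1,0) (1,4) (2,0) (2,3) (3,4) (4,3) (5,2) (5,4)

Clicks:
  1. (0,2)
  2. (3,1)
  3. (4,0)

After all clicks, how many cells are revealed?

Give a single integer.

Answer: 7

Derivation:
Click 1 (0,2) count=1: revealed 1 new [(0,2)] -> total=1
Click 2 (3,1) count=1: revealed 1 new [(3,1)] -> total=2
Click 3 (4,0) count=0: revealed 5 new [(3,0) (4,0) (4,1) (5,0) (5,1)] -> total=7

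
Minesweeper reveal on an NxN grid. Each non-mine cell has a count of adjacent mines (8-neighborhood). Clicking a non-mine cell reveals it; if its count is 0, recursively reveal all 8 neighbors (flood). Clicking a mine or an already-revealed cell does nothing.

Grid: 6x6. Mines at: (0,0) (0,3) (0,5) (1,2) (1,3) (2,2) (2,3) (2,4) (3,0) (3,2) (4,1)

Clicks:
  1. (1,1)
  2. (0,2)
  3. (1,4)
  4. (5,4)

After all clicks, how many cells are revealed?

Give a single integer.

Click 1 (1,1) count=3: revealed 1 new [(1,1)] -> total=1
Click 2 (0,2) count=3: revealed 1 new [(0,2)] -> total=2
Click 3 (1,4) count=5: revealed 1 new [(1,4)] -> total=3
Click 4 (5,4) count=0: revealed 11 new [(3,3) (3,4) (3,5) (4,2) (4,3) (4,4) (4,5) (5,2) (5,3) (5,4) (5,5)] -> total=14

Answer: 14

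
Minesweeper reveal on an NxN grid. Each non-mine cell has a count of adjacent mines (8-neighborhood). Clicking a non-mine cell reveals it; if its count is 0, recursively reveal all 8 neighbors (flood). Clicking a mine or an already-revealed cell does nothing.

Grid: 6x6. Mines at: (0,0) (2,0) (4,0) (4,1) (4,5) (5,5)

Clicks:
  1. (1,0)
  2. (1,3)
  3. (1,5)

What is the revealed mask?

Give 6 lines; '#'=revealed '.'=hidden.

Answer: .#####
######
.#####
.#####
..###.
..###.

Derivation:
Click 1 (1,0) count=2: revealed 1 new [(1,0)] -> total=1
Click 2 (1,3) count=0: revealed 26 new [(0,1) (0,2) (0,3) (0,4) (0,5) (1,1) (1,2) (1,3) (1,4) (1,5) (2,1) (2,2) (2,3) (2,4) (2,5) (3,1) (3,2) (3,3) (3,4) (3,5) (4,2) (4,3) (4,4) (5,2) (5,3) (5,4)] -> total=27
Click 3 (1,5) count=0: revealed 0 new [(none)] -> total=27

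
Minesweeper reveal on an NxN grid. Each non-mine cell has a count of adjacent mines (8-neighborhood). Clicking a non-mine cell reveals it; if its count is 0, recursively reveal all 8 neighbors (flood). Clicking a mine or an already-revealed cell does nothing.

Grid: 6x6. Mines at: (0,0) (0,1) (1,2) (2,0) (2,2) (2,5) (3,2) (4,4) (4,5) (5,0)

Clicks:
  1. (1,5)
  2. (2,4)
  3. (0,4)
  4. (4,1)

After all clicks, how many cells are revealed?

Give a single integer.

Answer: 8

Derivation:
Click 1 (1,5) count=1: revealed 1 new [(1,5)] -> total=1
Click 2 (2,4) count=1: revealed 1 new [(2,4)] -> total=2
Click 3 (0,4) count=0: revealed 5 new [(0,3) (0,4) (0,5) (1,3) (1,4)] -> total=7
Click 4 (4,1) count=2: revealed 1 new [(4,1)] -> total=8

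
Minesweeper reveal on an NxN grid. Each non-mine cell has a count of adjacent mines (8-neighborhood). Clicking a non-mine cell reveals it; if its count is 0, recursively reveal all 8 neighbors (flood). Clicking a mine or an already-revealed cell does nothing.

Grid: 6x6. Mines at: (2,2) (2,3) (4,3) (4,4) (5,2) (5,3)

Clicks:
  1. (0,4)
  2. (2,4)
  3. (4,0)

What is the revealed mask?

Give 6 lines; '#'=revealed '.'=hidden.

Answer: ######
######
##..##
##..##
##....
##....

Derivation:
Click 1 (0,4) count=0: revealed 24 new [(0,0) (0,1) (0,2) (0,3) (0,4) (0,5) (1,0) (1,1) (1,2) (1,3) (1,4) (1,5) (2,0) (2,1) (2,4) (2,5) (3,0) (3,1) (3,4) (3,5) (4,0) (4,1) (5,0) (5,1)] -> total=24
Click 2 (2,4) count=1: revealed 0 new [(none)] -> total=24
Click 3 (4,0) count=0: revealed 0 new [(none)] -> total=24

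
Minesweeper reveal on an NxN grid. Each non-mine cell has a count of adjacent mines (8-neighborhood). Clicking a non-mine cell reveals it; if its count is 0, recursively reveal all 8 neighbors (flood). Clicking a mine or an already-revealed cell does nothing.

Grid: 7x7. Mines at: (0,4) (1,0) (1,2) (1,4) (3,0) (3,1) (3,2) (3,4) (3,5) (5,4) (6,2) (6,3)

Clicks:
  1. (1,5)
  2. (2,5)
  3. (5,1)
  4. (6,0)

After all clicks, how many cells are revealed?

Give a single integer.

Answer: 8

Derivation:
Click 1 (1,5) count=2: revealed 1 new [(1,5)] -> total=1
Click 2 (2,5) count=3: revealed 1 new [(2,5)] -> total=2
Click 3 (5,1) count=1: revealed 1 new [(5,1)] -> total=3
Click 4 (6,0) count=0: revealed 5 new [(4,0) (4,1) (5,0) (6,0) (6,1)] -> total=8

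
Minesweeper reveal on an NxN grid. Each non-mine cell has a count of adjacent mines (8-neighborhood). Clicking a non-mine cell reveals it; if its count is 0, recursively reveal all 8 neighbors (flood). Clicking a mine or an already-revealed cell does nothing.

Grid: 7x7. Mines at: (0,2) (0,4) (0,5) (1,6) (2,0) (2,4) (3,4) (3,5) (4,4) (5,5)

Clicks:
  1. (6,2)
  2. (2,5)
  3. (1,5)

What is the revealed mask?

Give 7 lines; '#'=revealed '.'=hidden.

Answer: .......
.###.#.
.###.#.
####...
####...
#####..
#####..

Derivation:
Click 1 (6,2) count=0: revealed 24 new [(1,1) (1,2) (1,3) (2,1) (2,2) (2,3) (3,0) (3,1) (3,2) (3,3) (4,0) (4,1) (4,2) (4,3) (5,0) (5,1) (5,2) (5,3) (5,4) (6,0) (6,1) (6,2) (6,3) (6,4)] -> total=24
Click 2 (2,5) count=4: revealed 1 new [(2,5)] -> total=25
Click 3 (1,5) count=4: revealed 1 new [(1,5)] -> total=26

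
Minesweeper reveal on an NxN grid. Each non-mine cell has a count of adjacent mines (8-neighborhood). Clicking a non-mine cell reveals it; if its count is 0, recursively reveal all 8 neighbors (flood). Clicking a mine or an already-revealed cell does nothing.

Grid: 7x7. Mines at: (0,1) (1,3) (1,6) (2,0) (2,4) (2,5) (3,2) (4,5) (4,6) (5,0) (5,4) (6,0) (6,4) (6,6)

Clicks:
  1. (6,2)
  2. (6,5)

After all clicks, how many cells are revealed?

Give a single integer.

Answer: 10

Derivation:
Click 1 (6,2) count=0: revealed 9 new [(4,1) (4,2) (4,3) (5,1) (5,2) (5,3) (6,1) (6,2) (6,3)] -> total=9
Click 2 (6,5) count=3: revealed 1 new [(6,5)] -> total=10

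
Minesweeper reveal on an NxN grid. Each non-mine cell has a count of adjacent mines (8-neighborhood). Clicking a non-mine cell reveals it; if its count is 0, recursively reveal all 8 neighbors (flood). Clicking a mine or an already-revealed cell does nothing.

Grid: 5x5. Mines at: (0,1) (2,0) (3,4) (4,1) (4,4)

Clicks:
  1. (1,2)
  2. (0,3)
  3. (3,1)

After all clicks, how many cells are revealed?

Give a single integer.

Answer: 14

Derivation:
Click 1 (1,2) count=1: revealed 1 new [(1,2)] -> total=1
Click 2 (0,3) count=0: revealed 13 new [(0,2) (0,3) (0,4) (1,1) (1,3) (1,4) (2,1) (2,2) (2,3) (2,4) (3,1) (3,2) (3,3)] -> total=14
Click 3 (3,1) count=2: revealed 0 new [(none)] -> total=14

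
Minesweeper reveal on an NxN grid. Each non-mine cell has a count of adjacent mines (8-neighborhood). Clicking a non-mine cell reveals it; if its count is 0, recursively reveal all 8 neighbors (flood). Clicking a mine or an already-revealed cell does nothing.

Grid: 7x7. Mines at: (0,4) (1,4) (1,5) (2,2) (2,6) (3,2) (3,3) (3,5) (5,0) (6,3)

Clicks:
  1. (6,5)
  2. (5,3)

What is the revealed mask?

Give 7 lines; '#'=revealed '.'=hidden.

Click 1 (6,5) count=0: revealed 9 new [(4,4) (4,5) (4,6) (5,4) (5,5) (5,6) (6,4) (6,5) (6,6)] -> total=9
Click 2 (5,3) count=1: revealed 1 new [(5,3)] -> total=10

Answer: .......
.......
.......
.......
....###
...####
....###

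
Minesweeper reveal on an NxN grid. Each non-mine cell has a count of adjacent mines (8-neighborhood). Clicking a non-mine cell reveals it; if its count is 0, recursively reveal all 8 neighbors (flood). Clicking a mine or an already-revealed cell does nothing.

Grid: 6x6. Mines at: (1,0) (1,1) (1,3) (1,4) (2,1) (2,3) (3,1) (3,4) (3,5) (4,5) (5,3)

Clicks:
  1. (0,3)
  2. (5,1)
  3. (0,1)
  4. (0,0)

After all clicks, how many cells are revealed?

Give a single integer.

Click 1 (0,3) count=2: revealed 1 new [(0,3)] -> total=1
Click 2 (5,1) count=0: revealed 6 new [(4,0) (4,1) (4,2) (5,0) (5,1) (5,2)] -> total=7
Click 3 (0,1) count=2: revealed 1 new [(0,1)] -> total=8
Click 4 (0,0) count=2: revealed 1 new [(0,0)] -> total=9

Answer: 9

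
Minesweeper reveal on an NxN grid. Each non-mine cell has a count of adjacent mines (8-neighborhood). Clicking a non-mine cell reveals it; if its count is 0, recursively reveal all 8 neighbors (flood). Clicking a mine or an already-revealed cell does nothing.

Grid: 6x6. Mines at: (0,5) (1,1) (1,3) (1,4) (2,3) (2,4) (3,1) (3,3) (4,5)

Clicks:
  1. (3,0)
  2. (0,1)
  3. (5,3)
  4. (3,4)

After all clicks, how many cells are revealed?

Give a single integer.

Answer: 13

Derivation:
Click 1 (3,0) count=1: revealed 1 new [(3,0)] -> total=1
Click 2 (0,1) count=1: revealed 1 new [(0,1)] -> total=2
Click 3 (5,3) count=0: revealed 10 new [(4,0) (4,1) (4,2) (4,3) (4,4) (5,0) (5,1) (5,2) (5,3) (5,4)] -> total=12
Click 4 (3,4) count=4: revealed 1 new [(3,4)] -> total=13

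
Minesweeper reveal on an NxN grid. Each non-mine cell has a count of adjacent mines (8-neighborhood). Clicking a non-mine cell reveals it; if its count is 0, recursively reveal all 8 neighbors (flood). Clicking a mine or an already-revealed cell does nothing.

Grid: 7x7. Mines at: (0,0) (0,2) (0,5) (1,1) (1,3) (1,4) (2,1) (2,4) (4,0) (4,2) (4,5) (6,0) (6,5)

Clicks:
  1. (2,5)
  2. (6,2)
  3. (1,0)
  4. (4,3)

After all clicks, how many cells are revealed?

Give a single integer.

Click 1 (2,5) count=2: revealed 1 new [(2,5)] -> total=1
Click 2 (6,2) count=0: revealed 8 new [(5,1) (5,2) (5,3) (5,4) (6,1) (6,2) (6,3) (6,4)] -> total=9
Click 3 (1,0) count=3: revealed 1 new [(1,0)] -> total=10
Click 4 (4,3) count=1: revealed 1 new [(4,3)] -> total=11

Answer: 11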